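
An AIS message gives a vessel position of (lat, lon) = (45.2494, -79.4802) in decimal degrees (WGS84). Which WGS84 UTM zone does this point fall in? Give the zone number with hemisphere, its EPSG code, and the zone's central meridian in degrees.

Zone 17N (EPSG:32617), central meridian -81°

UTM zone = ⌊(λ + 180)/6⌋ + 1; -79.4802° ∈ [-84°, -78°) → zone 17.
Hemisphere: N (φ ≥ 0).
Central meridian λ₀ = 6×17 − 183 = -81°.
EPSG code: 32617.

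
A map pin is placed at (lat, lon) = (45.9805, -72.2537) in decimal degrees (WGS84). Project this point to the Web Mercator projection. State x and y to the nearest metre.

x -8043245 m, y 5777225 m

Web Mercator is spherical with R = a = 6378137 m.
x = R·λ = 6378137 × -1.261064962 = -8043245.092 m.
y = R·ln tan(π/4 + φ/2) = 6378137 × 0.905785636 = 5777224.882 m.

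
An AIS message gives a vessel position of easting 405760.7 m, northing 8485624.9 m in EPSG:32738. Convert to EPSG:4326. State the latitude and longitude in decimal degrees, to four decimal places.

Zone 38S: λ₀ = 45°, k₀ = 0.9996, false easting 500000 m, false northing 10000000 m.
Meridian distance M = (N − FN)/k₀ = -1514981.1 m.
Inverse transverse Mercator on WGS84 gives φ = -13.69690014°, λ = 44.12849955°.

lat -13.6969°, lon 44.1285°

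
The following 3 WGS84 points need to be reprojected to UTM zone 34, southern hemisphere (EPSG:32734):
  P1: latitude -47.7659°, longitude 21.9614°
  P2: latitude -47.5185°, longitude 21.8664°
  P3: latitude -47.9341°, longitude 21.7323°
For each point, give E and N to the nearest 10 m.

UTM zone 34S: λ₀ = 21°, k₀ = 0.9996.
P1 (-47.7659°, 21.9614°) → (572039.643, 4709270.966) m.
P2 (-47.5185°, 21.8664°) → (565228.415, 4736850.516) m.
P3 (-47.9341°, 21.7323°) → (554695.670, 4690764.753) m.

P1: E 572040 m, N 4709270 m; P2: E 565230 m, N 4736850 m; P3: E 554700 m, N 4690760 m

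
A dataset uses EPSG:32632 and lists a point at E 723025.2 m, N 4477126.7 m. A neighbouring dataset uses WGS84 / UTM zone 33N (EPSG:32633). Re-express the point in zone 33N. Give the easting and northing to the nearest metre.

E 213941 m, N 4479268 m

UTM 32N → geographic: φ = 40.41489965°, λ = 11.62859952°.
UTM 33N (λ₀ = 15°) forward: E = 213940.965 m, N = 4479268.443 m.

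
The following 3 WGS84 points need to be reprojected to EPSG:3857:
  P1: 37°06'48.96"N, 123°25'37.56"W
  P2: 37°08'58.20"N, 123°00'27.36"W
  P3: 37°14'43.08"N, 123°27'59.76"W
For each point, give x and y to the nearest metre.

P1: x -13739842 m, y 4454953 m; P2: x -13693143 m, y 4459966 m; P3: x -13744239 m, y 4473354 m

Web Mercator: x = R·λ, y = R·ln tan(π/4+φ/2), R = 6378137 m.
P1 (37.1136°, -123.4271°) → (-13739841.922, 4454953.013) m.
P2 (37.1495°, -123.0076°) → (-13693143.396, 4459965.696) m.
P3 (37.2453°, -123.4666°) → (-13744239.042, 4473353.822) m.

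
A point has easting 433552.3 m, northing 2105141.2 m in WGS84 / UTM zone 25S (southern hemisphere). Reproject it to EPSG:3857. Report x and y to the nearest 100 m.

Unproject from UTM 25S (λ₀ = -33°) → φ = -71.14749963°, λ = -34.84270004°.
Web Mercator (R = 6378137 m): x = -3878671.627 m, y = -11452895.323 m.

x -3878700 m, y -11452900 m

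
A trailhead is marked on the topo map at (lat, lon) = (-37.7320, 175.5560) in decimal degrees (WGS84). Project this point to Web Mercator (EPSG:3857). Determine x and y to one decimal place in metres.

Web Mercator is spherical with R = a = 6378137 m.
x = R·λ = 6378137 × 3.064030222 = 19542804.526 m.
y = R·ln tan(π/4 + φ/2) = 6378137 × -0.712062985 = -4541635.273 m.

x 19542804.5 m, y -4541635.3 m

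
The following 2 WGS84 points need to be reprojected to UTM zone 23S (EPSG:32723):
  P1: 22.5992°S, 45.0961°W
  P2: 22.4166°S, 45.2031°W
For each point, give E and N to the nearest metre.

P1: E 490123 m, N 7500844 m; P2: E 479098 m, N 7521046 m

UTM zone 23S: λ₀ = -45°, k₀ = 0.9996.
P1 (-22.5992°, -45.0961°) → (490122.685, 7500844.381) m.
P2 (-22.4166°, -45.2031°) → (479097.599, 7521045.959) m.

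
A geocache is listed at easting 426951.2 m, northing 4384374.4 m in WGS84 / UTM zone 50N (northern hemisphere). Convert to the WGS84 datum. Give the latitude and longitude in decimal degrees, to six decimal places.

lat 39.606000°, lon 116.149100°

Zone 50N: λ₀ = 117°, k₀ = 0.9996, false easting 500000 m.
Meridian distance M = (N − FN)/k₀ = 4386128.9 m.
Inverse transverse Mercator on WGS84 gives φ = 39.60600023°, λ = 116.14909999°.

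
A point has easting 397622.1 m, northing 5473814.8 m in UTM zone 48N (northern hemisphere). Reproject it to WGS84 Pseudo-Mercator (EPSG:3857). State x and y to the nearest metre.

x 11531441 m, y 6344445 m

Unproject from UTM 48N (λ₀ = 105°) → φ = 49.40839961°, λ = 103.58869937°.
Web Mercator (R = 6378137 m): x = 11531441.266 m, y = 6344444.526 m.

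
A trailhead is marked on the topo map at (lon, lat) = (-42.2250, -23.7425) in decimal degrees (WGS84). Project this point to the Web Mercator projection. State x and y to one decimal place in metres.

x -4700465.5 m, y -2722061.9 m

Web Mercator is spherical with R = a = 6378137 m.
x = R·λ = 6378137 × -0.736965277 = -4700465.499 m.
y = R·ln tan(π/4 + φ/2) = 6378137 × -0.426780086 = -2722061.859 m.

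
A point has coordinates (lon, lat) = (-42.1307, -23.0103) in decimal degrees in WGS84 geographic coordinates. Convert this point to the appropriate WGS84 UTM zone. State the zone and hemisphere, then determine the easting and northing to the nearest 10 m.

Zone 23S: E 794110 m, N 7452460 m

Longitude -42.1307° lies in the 6° band [-48°, -42°), giving zone 23; latitude is south of the equator, so 23S.
Zone 23 central meridian λ₀ = 6×23 − 183 = -45°; Δλ = +2.8693°.
Transverse Mercator on WGS84 with k₀ = 0.9996 gives E = 794113.884 m, N = 7452459.657 m.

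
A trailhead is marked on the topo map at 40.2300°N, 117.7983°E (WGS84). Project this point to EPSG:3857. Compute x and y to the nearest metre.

x 13113247 m, y 4899422 m

Web Mercator is spherical with R = a = 6378137 m.
x = R·λ = 6378137 × 2.055968188 = 13113246.772 m.
y = R·ln tan(π/4 + φ/2) = 6378137 × 0.768158752 = 4899421.760 m.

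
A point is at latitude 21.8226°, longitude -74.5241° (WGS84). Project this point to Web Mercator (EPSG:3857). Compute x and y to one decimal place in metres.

x -8295984.9 m, y 2490239.5 m

Web Mercator is spherical with R = a = 6378137 m.
x = R·λ = 6378137 × -1.300690917 = -8295984.864 m.
y = R·ln tan(π/4 + φ/2) = 6378137 × 0.390433684 = 2490239.524 m.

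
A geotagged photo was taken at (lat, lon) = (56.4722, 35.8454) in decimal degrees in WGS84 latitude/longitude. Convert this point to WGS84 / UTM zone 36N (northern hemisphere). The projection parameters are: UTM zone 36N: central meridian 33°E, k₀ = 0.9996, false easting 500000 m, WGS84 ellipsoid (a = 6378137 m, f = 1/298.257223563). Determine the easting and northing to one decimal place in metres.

Zone 36 central meridian λ₀ = 6×36 − 183 = 33°; Δλ = +2.8454°.
Transverse Mercator on WGS84 with k₀ = 0.9996 gives E = 675263.495 m, N = 6262265.243 m.

E 675263.5 m, N 6262265.2 m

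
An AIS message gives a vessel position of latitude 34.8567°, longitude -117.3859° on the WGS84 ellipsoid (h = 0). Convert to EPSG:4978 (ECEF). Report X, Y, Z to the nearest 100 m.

WGS84: a = 6378137 m, e² = 0.006694380; N(φ) = a/√(1−e²sin²φ) = 6385121.881 m.
X = (N+h)·cosφ·cosλ = -2410085.308 m; Y = (N+h)·cosφ·sinλ = -4652327.728 m; Z = (N(1−e²)+h)·sinφ = 3624832.971 m.

X -2410100 m, Y -4652300 m, Z 3624800 m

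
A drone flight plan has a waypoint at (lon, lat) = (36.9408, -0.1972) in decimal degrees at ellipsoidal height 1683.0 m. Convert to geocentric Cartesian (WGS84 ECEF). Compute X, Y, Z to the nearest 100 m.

X 5099100 m, Y 3834200 m, Z -21800 m

WGS84: a = 6378137 m, e² = 0.006694380; N(φ) = a/√(1−e²sin²φ) = 6378137.253 m.
X = (N+h)·cosφ·cosλ = 5099085.156 m; Y = (N+h)·cosφ·sinλ = 3834182.427 m; Z = (N(1−e²)+h)·sinφ = -21810.998 m.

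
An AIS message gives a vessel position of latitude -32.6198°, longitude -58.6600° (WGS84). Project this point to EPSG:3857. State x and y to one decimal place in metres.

x -6530001.3 m, y -3844946.8 m

Web Mercator is spherical with R = a = 6378137 m.
x = R·λ = 6378137 × -1.023810139 = -6530001.330 m.
y = R·ln tan(π/4 + φ/2) = 6378137 × -0.602832273 = -3844946.827 m.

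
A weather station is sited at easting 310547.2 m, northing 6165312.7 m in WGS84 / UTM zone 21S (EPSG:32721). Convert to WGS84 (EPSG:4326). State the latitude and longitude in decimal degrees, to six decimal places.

Zone 21S: λ₀ = -57°, k₀ = 0.9996, false easting 500000 m, false northing 10000000 m.
Meridian distance M = (N − FN)/k₀ = -3836221.8 m.
Inverse transverse Mercator on WGS84 gives φ = -34.63659987°, λ = -59.06690049°.

lat -34.636600°, lon -59.066900°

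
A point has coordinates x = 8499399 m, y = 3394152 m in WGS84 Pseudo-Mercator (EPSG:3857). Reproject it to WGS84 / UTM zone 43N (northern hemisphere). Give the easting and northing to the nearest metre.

Web Mercator inverse (R = 6378137 m) → φ = 29.14529608°, λ = 76.35140028°.
UTM 43N forward: E = 631448.252 m, N = 3224838.426 m.

E 631448 m, N 3224838 m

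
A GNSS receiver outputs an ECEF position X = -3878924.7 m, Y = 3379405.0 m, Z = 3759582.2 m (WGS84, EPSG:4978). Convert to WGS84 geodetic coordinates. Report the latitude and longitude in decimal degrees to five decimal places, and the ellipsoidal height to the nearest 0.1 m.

λ = atan2(Y, X) = 138.93689948°; p = √(X²+Y²) = 5144553.9 m.
Bowring's method on WGS84 (a = 6378137 m, b = 6356752.314 m) gives φ = 36.34239960°, h = 1215.176 m.

lat 36.34240°, lon 138.93690°, h 1215.2 m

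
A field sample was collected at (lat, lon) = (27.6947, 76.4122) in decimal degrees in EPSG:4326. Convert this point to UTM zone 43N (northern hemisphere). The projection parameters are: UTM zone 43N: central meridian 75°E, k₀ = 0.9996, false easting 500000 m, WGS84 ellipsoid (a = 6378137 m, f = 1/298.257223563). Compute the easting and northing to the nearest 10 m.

Zone 43 central meridian λ₀ = 6×43 − 183 = 75°; Δλ = +1.4122°.
Transverse Mercator on WGS84 with k₀ = 0.9996 gives E = 639248.500 m, N = 3064181.139 m.

E 639250 m, N 3064180 m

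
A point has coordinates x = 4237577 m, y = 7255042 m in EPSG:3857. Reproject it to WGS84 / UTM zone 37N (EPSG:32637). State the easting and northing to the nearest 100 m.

Web Mercator inverse (R = 6378137 m) → φ = 54.44580168°, λ = 38.06680187°.
UTM 37N forward: E = 439485.587 m, N = 6033524.568 m.

E 439500 m, N 6033500 m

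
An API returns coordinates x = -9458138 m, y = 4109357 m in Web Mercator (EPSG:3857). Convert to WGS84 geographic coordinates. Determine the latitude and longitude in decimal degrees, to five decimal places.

lat 34.59780°, lon -84.96390°

R = 6378137 m. λ = x/R = -84.96389925°.
φ = 2·arctan(exp(y/R)) − 90° = 2·arctan(1.90463) − 90° = 34.59779842°.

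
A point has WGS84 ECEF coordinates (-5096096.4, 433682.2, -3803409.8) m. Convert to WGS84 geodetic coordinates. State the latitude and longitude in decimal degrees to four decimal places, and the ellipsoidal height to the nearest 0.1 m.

lat -36.8207°, lon 175.1358°, h 3214.6 m

λ = atan2(Y, X) = 175.13579958°; p = √(X²+Y²) = 5114516.5 m.
Bowring's method on WGS84 (a = 6378137 m, b = 6356752.314 m) gives φ = -36.82070031°, h = 3214.622 m.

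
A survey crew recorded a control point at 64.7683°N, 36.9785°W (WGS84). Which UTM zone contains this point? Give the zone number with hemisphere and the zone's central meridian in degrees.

Zone 24N, central meridian -39°

UTM zone = ⌊(λ + 180)/6⌋ + 1; -36.9785° ∈ [-42°, -36°) → zone 24.
Hemisphere: N (φ ≥ 0).
Central meridian λ₀ = 6×24 − 183 = -39°.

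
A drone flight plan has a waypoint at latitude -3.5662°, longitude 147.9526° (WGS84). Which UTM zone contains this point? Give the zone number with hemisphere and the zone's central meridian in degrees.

UTM zone = ⌊(λ + 180)/6⌋ + 1; 147.9526° ∈ [144°, 150°) → zone 55.
Hemisphere: S (φ < 0).
Central meridian λ₀ = 6×55 − 183 = 147°.

Zone 55S, central meridian 147°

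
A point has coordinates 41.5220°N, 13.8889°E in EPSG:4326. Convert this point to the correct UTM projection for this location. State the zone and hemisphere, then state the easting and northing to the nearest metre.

Longitude 13.8889° lies in the 6° band [12°, 18°), giving zone 33; latitude is north of the equator, so 33N.
Zone 33 central meridian λ₀ = 6×33 − 183 = 15°; Δλ = -1.1111°.
Transverse Mercator on WGS84 with k₀ = 0.9996 gives E = 407295.192 m, N = 4597302.564 m.

Zone 33N: E 407295 m, N 4597303 m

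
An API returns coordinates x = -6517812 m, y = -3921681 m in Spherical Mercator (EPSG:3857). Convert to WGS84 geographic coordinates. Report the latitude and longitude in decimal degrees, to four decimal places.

lat -33.1985°, lon -58.5505°

R = 6378137 m. λ = x/R = -58.55050139°.
φ = 2·arctan(exp(y/R)) − 90° = 2·arctan(0.54071) − 90° = -33.19849808°.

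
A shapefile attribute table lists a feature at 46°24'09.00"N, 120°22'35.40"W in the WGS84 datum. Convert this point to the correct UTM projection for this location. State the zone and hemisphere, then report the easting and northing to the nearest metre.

Zone 10N: E 701662 m, N 5142114 m

Longitude -120.3765° lies in the 6° band [-126°, -120°), giving zone 10; latitude is north of the equator, so 10N.
Zone 10 central meridian λ₀ = 6×10 − 183 = -123°; Δλ = +2.6235°.
Transverse Mercator on WGS84 with k₀ = 0.9996 gives E = 701662.286 m, N = 5142114.319 m.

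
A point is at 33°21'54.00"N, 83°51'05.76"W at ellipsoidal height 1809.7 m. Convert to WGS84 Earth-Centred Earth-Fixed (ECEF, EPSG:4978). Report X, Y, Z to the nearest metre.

WGS84: a = 6378137 m, e² = 0.006694380; N(φ) = a/√(1−e²sin²φ) = 6384604.157 m.
X = (N+h)·cosφ·cosλ = 571274.530 m; Y = (N+h)·cosφ·sinλ = -5303149.392 m; Z = (N(1−e²)+h)·sinφ = 3488833.953 m.

X 571275 m, Y -5303149 m, Z 3488834 m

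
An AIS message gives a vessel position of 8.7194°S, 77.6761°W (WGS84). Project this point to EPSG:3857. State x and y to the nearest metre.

Web Mercator is spherical with R = a = 6378137 m.
x = R·λ = 6378137 × -1.355703695 = -8646863.899 m.
y = R·ln tan(π/4 + φ/2) = 6378137 × -0.152773072 = -974407.583 m.

x -8646864 m, y -974408 m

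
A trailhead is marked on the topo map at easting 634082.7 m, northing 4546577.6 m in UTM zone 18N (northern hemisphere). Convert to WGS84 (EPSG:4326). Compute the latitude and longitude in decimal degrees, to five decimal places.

Zone 18N: λ₀ = -75°, k₀ = 0.9996, false easting 500000 m.
Meridian distance M = (N − FN)/k₀ = 4548397.0 m.
Inverse transverse Mercator on WGS84 gives φ = 41.05939974°, λ = -73.40429968°.

lat 41.05940°, lon -73.40430°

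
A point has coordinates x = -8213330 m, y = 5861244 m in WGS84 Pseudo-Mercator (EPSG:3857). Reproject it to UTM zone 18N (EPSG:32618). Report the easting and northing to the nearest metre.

Web Mercator inverse (R = 6378137 m) → φ = 46.50249917°, λ = -73.78159873°.
UTM 18N forward: E = 593485.587 m, N = 5150602.159 m.

E 593486 m, N 5150602 m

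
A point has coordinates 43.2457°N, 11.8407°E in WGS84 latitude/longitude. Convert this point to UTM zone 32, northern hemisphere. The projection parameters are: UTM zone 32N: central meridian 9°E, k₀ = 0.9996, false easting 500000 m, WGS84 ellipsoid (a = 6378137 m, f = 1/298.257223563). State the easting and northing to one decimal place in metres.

E 730622.0 m, N 4792018.5 m

Zone 32 central meridian λ₀ = 6×32 − 183 = 9°; Δλ = +2.8407°.
Transverse Mercator on WGS84 with k₀ = 0.9996 gives E = 730621.985 m, N = 4792018.542 m.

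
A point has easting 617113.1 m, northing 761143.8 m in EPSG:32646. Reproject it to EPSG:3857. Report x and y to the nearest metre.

x 10470711 m, y 768263 m

Unproject from UTM 46N (λ₀ = 93°) → φ = 6.88479992°, λ = 94.06000001°.
Web Mercator (R = 6378137 m): x = 10470711.305 m, y = 768263.479 m.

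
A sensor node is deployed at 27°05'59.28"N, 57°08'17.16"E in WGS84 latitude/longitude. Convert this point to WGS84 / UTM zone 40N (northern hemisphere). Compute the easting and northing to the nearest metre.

Zone 40 central meridian λ₀ = 6×40 − 183 = 57°; Δλ = +0.1381°.
Transverse Mercator on WGS84 with k₀ = 0.9996 gives E = 513689.509 m, N = 2997496.604 m.

E 513690 m, N 2997497 m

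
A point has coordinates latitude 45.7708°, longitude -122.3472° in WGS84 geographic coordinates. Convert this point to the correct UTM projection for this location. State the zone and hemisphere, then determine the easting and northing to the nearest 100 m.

Zone 10N: E 550800 m, N 5068800 m

Longitude -122.3472° lies in the 6° band [-126°, -120°), giving zone 10; latitude is north of the equator, so 10N.
Zone 10 central meridian λ₀ = 6×10 − 183 = -123°; Δλ = +0.6528°.
Transverse Mercator on WGS84 with k₀ = 0.9996 gives E = 550756.091 m, N = 5068789.506 m.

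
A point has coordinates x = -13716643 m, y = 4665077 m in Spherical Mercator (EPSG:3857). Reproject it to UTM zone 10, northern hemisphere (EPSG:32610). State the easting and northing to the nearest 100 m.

Web Mercator inverse (R = 6378137 m) → φ = 38.60379875°, λ = -123.21870054°.
UTM 10N forward: E = 480957.167 m, N = 4272833.876 m.

E 481000 m, N 4272800 m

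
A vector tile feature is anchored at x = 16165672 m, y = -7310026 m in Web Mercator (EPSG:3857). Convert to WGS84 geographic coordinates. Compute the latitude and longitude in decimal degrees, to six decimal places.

lat -54.732002°, lon 145.218702°

R = 6378137 m. λ = x/R = 145.21870236°.
φ = 2·arctan(exp(y/R)) − 90° = 2·arctan(0.31787) − 90° = -54.73200235°.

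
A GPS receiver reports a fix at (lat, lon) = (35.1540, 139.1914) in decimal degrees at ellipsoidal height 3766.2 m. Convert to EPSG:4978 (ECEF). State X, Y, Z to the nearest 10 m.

WGS84: a = 6378137 m, e² = 0.006694380; N(φ) = a/√(1−e²sin²φ) = 6385226.328 m.
X = (N+h)·cosφ·cosλ = -3953793.411 m; Y = (N+h)·cosφ·sinλ = 3413858.685 m; Z = (N(1−e²)+h)·sinφ = 3654017.477 m.

X -3953790 m, Y 3413860 m, Z 3654020 m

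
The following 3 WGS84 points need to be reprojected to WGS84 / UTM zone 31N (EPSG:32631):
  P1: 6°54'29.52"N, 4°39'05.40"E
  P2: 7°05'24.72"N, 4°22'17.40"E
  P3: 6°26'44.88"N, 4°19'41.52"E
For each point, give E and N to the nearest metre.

UTM zone 31N: λ₀ = 3°, k₀ = 0.9996.
P1 (6.9082°, 4.6515°) → (682469.990, 763917.085) m.
P2 (7.0902°, 4.3715°) → (651468.428, 783943.979) m.
P3 (6.4458°, 4.3282°) → (646880.223, 712675.827) m.

P1: E 682470 m, N 763917 m; P2: E 651468 m, N 783944 m; P3: E 646880 m, N 712676 m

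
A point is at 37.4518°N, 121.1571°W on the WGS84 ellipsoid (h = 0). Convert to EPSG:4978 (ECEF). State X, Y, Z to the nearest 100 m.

X -2623000 m, Y -4338400 m, Z 3857300 m

WGS84: a = 6378137 m, e² = 0.006694380; N(φ) = a/√(1−e²sin²φ) = 6386046.018 m.
X = (N+h)·cosφ·cosλ = -2622972.981 m; Y = (N+h)·cosφ·sinλ = -4338370.762 m; Z = (N(1−e²)+h)·sinφ = 3857318.644 m.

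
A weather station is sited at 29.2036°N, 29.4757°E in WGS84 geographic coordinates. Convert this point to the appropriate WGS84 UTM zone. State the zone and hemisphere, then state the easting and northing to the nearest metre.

Longitude 29.4757° lies in the 6° band [24°, 30°), giving zone 35; latitude is north of the equator, so 35N.
Zone 35 central meridian λ₀ = 6×35 − 183 = 27°; Δλ = +2.4757°.
Transverse Mercator on WGS84 with k₀ = 0.9996 gives E = 740698.483 m, N = 3233081.347 m.

Zone 35N: E 740698 m, N 3233081 m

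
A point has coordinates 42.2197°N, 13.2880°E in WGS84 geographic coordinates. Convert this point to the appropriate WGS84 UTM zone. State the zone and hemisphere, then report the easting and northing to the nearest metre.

Zone 33N: E 358703 m, N 4675588 m

Longitude 13.2880° lies in the 6° band [12°, 18°), giving zone 33; latitude is north of the equator, so 33N.
Zone 33 central meridian λ₀ = 6×33 − 183 = 15°; Δλ = -1.7120°.
Transverse Mercator on WGS84 with k₀ = 0.9996 gives E = 358702.908 m, N = 4675588.483 m.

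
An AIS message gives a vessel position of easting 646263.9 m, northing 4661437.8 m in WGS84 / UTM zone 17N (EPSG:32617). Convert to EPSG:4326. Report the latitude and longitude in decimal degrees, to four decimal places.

lat 42.0914°, lon -79.2314°

Zone 17N: λ₀ = -81°, k₀ = 0.9996, false easting 500000 m.
Meridian distance M = (N − FN)/k₀ = 4663303.1 m.
Inverse transverse Mercator on WGS84 gives φ = 42.09140012°, λ = -79.23139942°.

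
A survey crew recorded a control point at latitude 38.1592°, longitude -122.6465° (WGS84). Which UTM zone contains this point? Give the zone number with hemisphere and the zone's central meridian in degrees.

Zone 10N, central meridian -123°

UTM zone = ⌊(λ + 180)/6⌋ + 1; -122.6465° ∈ [-126°, -120°) → zone 10.
Hemisphere: N (φ ≥ 0).
Central meridian λ₀ = 6×10 − 183 = -123°.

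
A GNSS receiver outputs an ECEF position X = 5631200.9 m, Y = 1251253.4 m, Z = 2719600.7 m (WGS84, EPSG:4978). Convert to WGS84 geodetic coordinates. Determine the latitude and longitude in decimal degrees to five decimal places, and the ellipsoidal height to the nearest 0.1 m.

λ = atan2(Y, X) = 12.52759981°; p = √(X²+Y²) = 5768540.4 m.
Bowring's method on WGS84 (a = 6378137 m, b = 6356752.314 m) gives φ = 25.39040018°, h = 3250.617 m.

lat 25.39040°, lon 12.52760°, h 3250.6 m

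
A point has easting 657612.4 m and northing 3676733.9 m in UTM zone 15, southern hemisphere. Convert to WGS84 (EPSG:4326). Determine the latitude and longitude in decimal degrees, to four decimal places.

lat -57.0259°, lon -90.4033°

Zone 15S: λ₀ = -93°, k₀ = 0.9996, false easting 500000 m, false northing 10000000 m.
Meridian distance M = (N − FN)/k₀ = -6325796.4 m.
Inverse transverse Mercator on WGS84 gives φ = -57.02590032°, λ = -90.40330053°.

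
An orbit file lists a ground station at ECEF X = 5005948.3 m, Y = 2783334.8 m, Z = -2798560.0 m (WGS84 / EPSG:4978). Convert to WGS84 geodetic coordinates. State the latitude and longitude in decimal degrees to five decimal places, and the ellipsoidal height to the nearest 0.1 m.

λ = atan2(Y, X) = 29.07430019°; p = √(X²+Y²) = 5727693.3 m.
Bowring's method on WGS84 (a = 6378137 m, b = 6356752.314 m) gives φ = -26.19229965°, h = 827.297 m.

lat -26.19230°, lon 29.07430°, h 827.3 m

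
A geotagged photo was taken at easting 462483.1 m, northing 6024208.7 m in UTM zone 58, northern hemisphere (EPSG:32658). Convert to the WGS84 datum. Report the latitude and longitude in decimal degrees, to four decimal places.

lat 54.3643°, lon 164.4226°

Zone 58N: λ₀ = 165°, k₀ = 0.9996, false easting 500000 m.
Meridian distance M = (N − FN)/k₀ = 6026619.3 m.
Inverse transverse Mercator on WGS84 gives φ = 54.36429972°, λ = 164.42259965°.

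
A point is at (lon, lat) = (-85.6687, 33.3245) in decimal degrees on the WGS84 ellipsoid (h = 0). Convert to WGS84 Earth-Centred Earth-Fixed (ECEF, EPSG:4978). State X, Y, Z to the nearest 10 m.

X 402900 m, Y -5319550 m, Z 3484090 m

WGS84: a = 6378137 m, e² = 0.006694380; N(φ) = a/√(1−e²sin²φ) = 6384590.256 m.
X = (N+h)·cosφ·cosλ = 402901.692 m; Y = (N+h)·cosφ·sinλ = -5319552.144 m; Z = (N(1−e²)+h)·sinφ = 3484086.252 m.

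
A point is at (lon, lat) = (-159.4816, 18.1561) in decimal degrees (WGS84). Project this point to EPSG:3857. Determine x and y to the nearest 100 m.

x -17753400 m, y 2055800 m

Web Mercator is spherical with R = a = 6378137 m.
x = R·λ = 6378137 × -2.783479016 = -17753410.503 m.
y = R·ln tan(π/4 + φ/2) = 6378137 × 0.322324197 = 2055827.889 m.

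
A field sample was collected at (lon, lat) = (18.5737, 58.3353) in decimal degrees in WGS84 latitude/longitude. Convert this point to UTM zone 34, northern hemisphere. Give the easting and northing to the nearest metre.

Zone 34 central meridian λ₀ = 6×34 − 183 = 21°; Δλ = -2.4263°.
Transverse Mercator on WGS84 with k₀ = 0.9996 gives E = 357945.457 m, N = 6468601.762 m.

E 357945 m, N 6468602 m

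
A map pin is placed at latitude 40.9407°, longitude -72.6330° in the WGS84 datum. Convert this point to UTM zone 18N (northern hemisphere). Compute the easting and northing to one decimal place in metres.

E 699254.7 m, N 4534872.1 m

Zone 18 central meridian λ₀ = 6×18 − 183 = -75°; Δλ = +2.3670°.
Transverse Mercator on WGS84 with k₀ = 0.9996 gives E = 699254.748 m, N = 4534872.053 m.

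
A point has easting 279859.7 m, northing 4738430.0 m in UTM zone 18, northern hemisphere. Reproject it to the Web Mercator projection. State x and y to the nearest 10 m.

x -8648480 m, y 5276540 m

Unproject from UTM 18N (λ₀ = -75°) → φ = 42.76680036°, λ = -77.69059942°.
Web Mercator (R = 6378137 m): x = -8648477.967 m, y = 5276543.576 m.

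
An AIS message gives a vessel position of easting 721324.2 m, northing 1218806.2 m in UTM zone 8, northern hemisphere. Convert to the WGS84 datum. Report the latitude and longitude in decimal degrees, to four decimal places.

Zone 8N: λ₀ = -135°, k₀ = 0.9996, false easting 500000 m.
Meridian distance M = (N − FN)/k₀ = 1219293.9 m.
Inverse transverse Mercator on WGS84 gives φ = 11.01880013°, λ = -132.97430044°.

lat 11.0188°, lon -132.9743°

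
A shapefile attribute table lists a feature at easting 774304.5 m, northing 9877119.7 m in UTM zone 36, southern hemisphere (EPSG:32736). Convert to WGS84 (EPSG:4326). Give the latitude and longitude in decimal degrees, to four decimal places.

Zone 36S: λ₀ = 33°, k₀ = 0.9996, false easting 500000 m, false northing 10000000 m.
Meridian distance M = (N − FN)/k₀ = -122929.5 m.
Inverse transverse Mercator on WGS84 gives φ = -1.11070000°, λ = 35.46480030°.

lat -1.1107°, lon 35.4648°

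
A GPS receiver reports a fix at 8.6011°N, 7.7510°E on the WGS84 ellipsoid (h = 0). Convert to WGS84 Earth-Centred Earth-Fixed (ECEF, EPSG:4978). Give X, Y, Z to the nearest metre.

X 6249255 m, Y 850597 m, Z 947563 m

WGS84: a = 6378137 m, e² = 0.006694380; N(φ) = a/√(1−e²sin²φ) = 6378614.552 m.
X = (N+h)·cosφ·cosλ = 6249255.016 m; Y = (N+h)·cosφ·sinλ = 850597.372 m; Z = (N(1−e²)+h)·sinφ = 947563.302 m.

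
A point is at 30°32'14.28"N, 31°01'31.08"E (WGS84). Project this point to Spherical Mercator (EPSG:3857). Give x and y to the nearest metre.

Web Mercator is spherical with R = a = 6378137 m.
x = R·λ = 6378137 × 0.541493636 = 3453720.598 m.
y = R·ln tan(π/4 + φ/2) = 6378137 × 0.560164106 = 3572803.411 m.

x 3453721 m, y 3572803 m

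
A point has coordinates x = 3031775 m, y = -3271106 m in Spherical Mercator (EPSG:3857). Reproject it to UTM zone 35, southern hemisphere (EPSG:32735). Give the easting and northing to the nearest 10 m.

Web Mercator inverse (R = 6378137 m) → φ = -28.17540183°, λ = 27.23489821°.
UTM 35S forward: E = 523058.315 m, N = 6883344.903 m.

E 523060 m, N 6883340 m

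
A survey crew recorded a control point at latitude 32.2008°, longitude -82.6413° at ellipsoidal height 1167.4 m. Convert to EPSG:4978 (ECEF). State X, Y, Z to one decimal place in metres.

WGS84: a = 6378137 m, e² = 0.006694380; N(φ) = a/√(1−e²sin²φ) = 6384208.080 m.
X = (N+h)·cosφ·cosλ = 692047.626 m; Y = (N+h)·cosφ·sinλ = -5358711.331 m; Z = (N(1−e²)+h)·sinφ = 3379915.812 m.

X 692047.6 m, Y -5358711.3 m, Z 3379915.8 m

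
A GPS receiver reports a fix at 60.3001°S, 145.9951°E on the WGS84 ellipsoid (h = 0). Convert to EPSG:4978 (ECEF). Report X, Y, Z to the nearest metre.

X -2626326 m, Y 1771806 m, Z -5517119 m

WGS84: a = 6378137 m, e² = 0.006694380; N(φ) = a/√(1−e²sin²φ) = 6394306.452 m.
X = (N+h)·cosφ·cosλ = -2626326.450 m; Y = (N+h)·cosφ·sinλ = 1771806.371 m; Z = (N(1−e²)+h)·sinφ = -5517119.021 m.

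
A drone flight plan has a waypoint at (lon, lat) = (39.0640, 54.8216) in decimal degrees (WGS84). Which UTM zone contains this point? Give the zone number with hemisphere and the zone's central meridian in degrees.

UTM zone = ⌊(λ + 180)/6⌋ + 1; 39.0640° ∈ [36°, 42°) → zone 37.
Hemisphere: N (φ ≥ 0).
Central meridian λ₀ = 6×37 − 183 = 39°.

Zone 37N, central meridian 39°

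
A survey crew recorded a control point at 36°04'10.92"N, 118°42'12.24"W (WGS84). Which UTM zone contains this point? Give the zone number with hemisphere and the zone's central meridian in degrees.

Zone 11N, central meridian -117°

UTM zone = ⌊(λ + 180)/6⌋ + 1; -118.7034° ∈ [-120°, -114°) → zone 11.
Hemisphere: N (φ ≥ 0).
Central meridian λ₀ = 6×11 − 183 = -117°.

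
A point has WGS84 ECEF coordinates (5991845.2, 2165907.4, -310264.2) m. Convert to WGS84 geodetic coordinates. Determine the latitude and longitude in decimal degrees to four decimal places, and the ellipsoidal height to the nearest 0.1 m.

lat -2.8067°, lon 19.8737°, h 756.0 m

λ = atan2(Y, X) = 19.87369999°; p = √(X²+Y²) = 6371292.2 m.
Bowring's method on WGS84 (a = 6378137 m, b = 6356752.314 m) gives φ = -2.80669978°, h = 756.033 m.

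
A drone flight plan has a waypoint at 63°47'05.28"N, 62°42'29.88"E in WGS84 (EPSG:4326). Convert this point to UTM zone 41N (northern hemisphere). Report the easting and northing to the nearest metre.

E 485623 m, N 7073067 m

Zone 41 central meridian λ₀ = 6×41 − 183 = 63°; Δλ = -0.2917°.
Transverse Mercator on WGS84 with k₀ = 0.9996 gives E = 485622.730 m, N = 7073067.027 m.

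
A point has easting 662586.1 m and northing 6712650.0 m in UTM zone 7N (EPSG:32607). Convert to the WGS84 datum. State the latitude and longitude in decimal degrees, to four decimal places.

Zone 7N: λ₀ = -141°, k₀ = 0.9996, false easting 500000 m.
Meridian distance M = (N − FN)/k₀ = 6715336.1 m.
Inverse transverse Mercator on WGS84 gives φ = 60.51699995°, λ = -138.03810040°.

lat 60.5170°, lon -138.0381°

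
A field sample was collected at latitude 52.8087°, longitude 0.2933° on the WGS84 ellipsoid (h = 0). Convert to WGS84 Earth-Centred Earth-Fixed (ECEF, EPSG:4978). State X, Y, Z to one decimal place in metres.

X 3863609.6 m, Y 19778.2 m, Z 5057703.3 m

WGS84: a = 6378137 m, e² = 0.006694380; N(φ) = a/√(1−e²sin²φ) = 6391728.424 m.
X = (N+h)·cosφ·cosλ = 3863609.613 m; Y = (N+h)·cosφ·sinλ = 19778.186 m; Z = (N(1−e²)+h)·sinφ = 5057703.273 m.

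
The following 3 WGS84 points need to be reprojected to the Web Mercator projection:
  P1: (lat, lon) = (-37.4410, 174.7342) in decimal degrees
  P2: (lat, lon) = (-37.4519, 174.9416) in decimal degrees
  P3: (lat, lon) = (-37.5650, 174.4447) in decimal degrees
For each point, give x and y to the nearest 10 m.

Web Mercator: x = R·λ, y = R·ln tan(π/4+φ/2), R = 6378137 m.
P1 (-37.4410°, 174.7342°) → (19451322.168, -4500756.067) m.
P2 (-37.4519°, 174.9416°) → (19474409.831, -4502284.407) m.
P3 (-37.5650°, 174.4447°) → (19419095.176, -4518155.852) m.

P1: x 19451320 m, y -4500760 m; P2: x 19474410 m, y -4502280 m; P3: x 19419100 m, y -4518160 m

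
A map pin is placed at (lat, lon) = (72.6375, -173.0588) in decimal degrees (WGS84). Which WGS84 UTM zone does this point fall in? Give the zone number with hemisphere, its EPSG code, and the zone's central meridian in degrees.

UTM zone = ⌊(λ + 180)/6⌋ + 1; -173.0588° ∈ [-174°, -168°) → zone 2.
Hemisphere: N (φ ≥ 0).
Central meridian λ₀ = 6×2 − 183 = -171°.
EPSG code: 32602.

Zone 2N (EPSG:32602), central meridian -171°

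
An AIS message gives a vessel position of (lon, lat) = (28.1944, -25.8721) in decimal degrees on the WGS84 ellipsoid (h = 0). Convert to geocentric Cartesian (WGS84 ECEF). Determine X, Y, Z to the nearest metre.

X 5061168 m, Y 2713137 m, Z -2766319 m

WGS84: a = 6378137 m, e² = 0.006694380; N(φ) = a/√(1−e²sin²φ) = 6382205.992 m.
X = (N+h)·cosφ·cosλ = 5061167.776 m; Y = (N+h)·cosφ·sinλ = 2713137.493 m; Z = (N(1−e²)+h)·sinφ = -2766319.419 m.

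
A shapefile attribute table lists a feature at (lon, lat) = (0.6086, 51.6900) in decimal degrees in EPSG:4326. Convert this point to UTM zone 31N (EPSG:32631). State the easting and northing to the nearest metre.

Zone 31 central meridian λ₀ = 6×31 − 183 = 3°; Δλ = -2.3914°.
Transverse Mercator on WGS84 with k₀ = 0.9996 gives E = 334708.580 m, N = 5729267.415 m.

E 334709 m, N 5729267 m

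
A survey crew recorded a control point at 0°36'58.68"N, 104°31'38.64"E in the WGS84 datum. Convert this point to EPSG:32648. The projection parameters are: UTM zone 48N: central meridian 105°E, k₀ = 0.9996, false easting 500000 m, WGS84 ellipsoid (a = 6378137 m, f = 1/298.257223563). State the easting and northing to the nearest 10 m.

E 447410 m, N 68120 m

Zone 48 central meridian λ₀ = 6×48 − 183 = 105°; Δλ = -0.4726°.
Transverse Mercator on WGS84 with k₀ = 0.9996 gives E = 447413.874 m, N = 68122.027 m.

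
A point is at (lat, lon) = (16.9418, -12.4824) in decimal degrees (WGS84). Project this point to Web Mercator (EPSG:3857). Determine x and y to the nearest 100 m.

Web Mercator is spherical with R = a = 6378137 m.
x = R·λ = 6378137 × -0.217858979 = -1389534.412 m.
y = R·ln tan(π/4 + φ/2) = 6378137 × 0.300095666 = 1914051.269 m.

x -1389500 m, y 1914100 m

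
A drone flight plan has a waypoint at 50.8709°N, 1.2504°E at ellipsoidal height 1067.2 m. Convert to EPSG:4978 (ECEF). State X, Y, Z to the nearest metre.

X 4032895 m, Y 88026 m, Z 4925322 m

WGS84: a = 6378137 m, e² = 0.006694380; N(φ) = a/√(1−e²sin²φ) = 6391022.624 m.
X = (N+h)·cosφ·cosλ = 4032894.750 m; Y = (N+h)·cosφ·sinλ = 88026.245 m; Z = (N(1−e²)+h)·sinφ = 4925321.613 m.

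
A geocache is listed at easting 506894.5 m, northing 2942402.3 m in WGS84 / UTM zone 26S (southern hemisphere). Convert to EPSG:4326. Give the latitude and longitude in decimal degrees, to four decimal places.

Zone 26S: λ₀ = -27°, k₀ = 0.9996, false easting 500000 m, false northing 10000000 m.
Meridian distance M = (N − FN)/k₀ = -7060421.9 m.
Inverse transverse Mercator on WGS84 gives φ = -63.64619972°, λ = -26.86080054°.

lat -63.6462°, lon -26.8608°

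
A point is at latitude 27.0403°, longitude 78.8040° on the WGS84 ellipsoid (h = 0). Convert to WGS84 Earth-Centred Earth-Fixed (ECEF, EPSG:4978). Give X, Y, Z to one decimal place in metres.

X 1103805.3 m, Y 5576667.5 m, Z 2882193.6 m

WGS84: a = 6378137 m, e² = 0.006694380; N(φ) = a/√(1−e²sin²φ) = 6382553.891 m.
X = (N+h)·cosφ·cosλ = 1103805.317 m; Y = (N+h)·cosφ·sinλ = 5576667.503 m; Z = (N(1−e²)+h)·sinφ = 2882193.559 m.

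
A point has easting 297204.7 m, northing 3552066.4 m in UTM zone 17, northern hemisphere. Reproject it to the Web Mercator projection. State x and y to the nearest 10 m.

Unproject from UTM 17N (λ₀ = -81°) → φ = 32.08669976°, λ = -83.14880007°.
Web Mercator (R = 6378137 m): x = -9256082.084 m, y = 3774696.706 m.

x -9256080 m, y 3774700 m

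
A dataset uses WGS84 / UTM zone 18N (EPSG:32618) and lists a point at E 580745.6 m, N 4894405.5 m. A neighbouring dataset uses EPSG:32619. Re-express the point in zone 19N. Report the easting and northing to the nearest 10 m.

UTM 18N → geographic: φ = 44.19840004°, λ = -73.98950007°.
UTM 19N (λ₀ = -69°) forward: E = 101292.271 m, N = 4906027.406 m.

E 101290 m, N 4906030 m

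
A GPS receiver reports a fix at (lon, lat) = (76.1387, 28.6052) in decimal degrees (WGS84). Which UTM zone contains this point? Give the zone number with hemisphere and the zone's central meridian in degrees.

UTM zone = ⌊(λ + 180)/6⌋ + 1; 76.1387° ∈ [72°, 78°) → zone 43.
Hemisphere: N (φ ≥ 0).
Central meridian λ₀ = 6×43 − 183 = 75°.

Zone 43N, central meridian 75°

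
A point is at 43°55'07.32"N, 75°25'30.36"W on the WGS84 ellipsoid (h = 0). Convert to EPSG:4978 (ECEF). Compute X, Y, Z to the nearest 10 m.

WGS84: a = 6378137 m, e² = 0.006694380; N(φ) = a/√(1−e²sin²φ) = 6388433.493 m.
X = (N+h)·cosφ·cosλ = 1158008.436 m; Y = (N+h)·cosφ·sinλ = -4453660.345 m; Z = (N(1−e²)+h)·sinφ = 4401589.107 m.

X 1158010 m, Y -4453660 m, Z 4401590 m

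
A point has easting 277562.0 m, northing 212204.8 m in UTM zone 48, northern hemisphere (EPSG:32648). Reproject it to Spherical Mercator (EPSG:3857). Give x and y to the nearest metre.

Unproject from UTM 48N (λ₀ = 105°) → φ = 1.91870000°, λ = 103.00029989°.
Web Mercator (R = 6378137 m): x = 11465940.936 m, y = 213628.639 m.

x 11465941 m, y 213629 m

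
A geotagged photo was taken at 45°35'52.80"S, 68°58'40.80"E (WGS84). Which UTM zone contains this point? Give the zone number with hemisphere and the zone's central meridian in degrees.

UTM zone = ⌊(λ + 180)/6⌋ + 1; 68.9780° ∈ [66°, 72°) → zone 42.
Hemisphere: S (φ < 0).
Central meridian λ₀ = 6×42 − 183 = 69°.

Zone 42S, central meridian 69°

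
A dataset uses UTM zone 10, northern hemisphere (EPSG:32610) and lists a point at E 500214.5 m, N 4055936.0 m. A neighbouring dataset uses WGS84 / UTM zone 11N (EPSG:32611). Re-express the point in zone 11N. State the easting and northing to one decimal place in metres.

E -36368.8 m, N 4072728.5 m

UTM 10N → geographic: φ = 36.64900041°, λ = -122.99760022°.
UTM 11N (λ₀ = -117°) forward: E = -36368.799 m, N = 4072728.453 m.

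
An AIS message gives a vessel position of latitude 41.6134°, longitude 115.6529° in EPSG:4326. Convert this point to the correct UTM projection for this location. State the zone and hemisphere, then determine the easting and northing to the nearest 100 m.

Longitude 115.6529° lies in the 6° band [114°, 120°), giving zone 50; latitude is north of the equator, so 50N.
Zone 50 central meridian λ₀ = 6×50 − 183 = 117°; Δλ = -1.3471°.
Transverse Mercator on WGS84 with k₀ = 0.9996 gives E = 387762.417 m, N = 4607730.239 m.

Zone 50N: E 387800 m, N 4607700 m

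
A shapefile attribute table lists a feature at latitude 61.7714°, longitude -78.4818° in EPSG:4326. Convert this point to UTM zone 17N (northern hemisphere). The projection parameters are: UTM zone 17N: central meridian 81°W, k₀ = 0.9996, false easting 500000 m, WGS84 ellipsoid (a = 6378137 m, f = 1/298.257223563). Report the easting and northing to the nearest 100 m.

Zone 17 central meridian λ₀ = 6×17 − 183 = -81°; Δλ = +2.5182°.
Transverse Mercator on WGS84 with k₀ = 0.9996 gives E = 632860.032 m, N = 6851287.322 m.

E 632900 m, N 6851300 m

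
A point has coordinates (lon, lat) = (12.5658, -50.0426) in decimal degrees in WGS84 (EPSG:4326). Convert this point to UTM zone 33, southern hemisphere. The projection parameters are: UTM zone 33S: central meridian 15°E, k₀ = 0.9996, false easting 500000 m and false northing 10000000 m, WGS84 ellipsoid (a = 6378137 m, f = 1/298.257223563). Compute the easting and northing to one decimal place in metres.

E 325711.3 m, N 4453794.1 m

Zone 33 central meridian λ₀ = 6×33 − 183 = 15°; Δλ = -2.4342°.
Transverse Mercator on WGS84 with k₀ = 0.9996 gives E = 325711.340 m, N = 4453794.132 m.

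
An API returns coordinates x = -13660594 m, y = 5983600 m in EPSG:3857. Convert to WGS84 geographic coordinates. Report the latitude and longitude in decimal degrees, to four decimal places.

R = 6378137 m. λ = x/R = -122.71520380°.
φ = 2·arctan(exp(y/R)) − 90° = 2·arctan(2.55523) − 90° = 47.25380284°.

lat 47.2538°, lon -122.7152°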